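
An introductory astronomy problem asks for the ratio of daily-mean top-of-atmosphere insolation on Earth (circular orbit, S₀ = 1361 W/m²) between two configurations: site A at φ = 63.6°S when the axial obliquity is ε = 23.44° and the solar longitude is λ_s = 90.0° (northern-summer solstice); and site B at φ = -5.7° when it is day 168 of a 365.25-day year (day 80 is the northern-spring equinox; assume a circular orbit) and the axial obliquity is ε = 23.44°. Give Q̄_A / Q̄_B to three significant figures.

— Configuration A (φ=-63.6°):
Solar declination: sin δ = sin ε · sin λ_s = sin 23.44° × sin 90.0° = 0.39779, so δ = +23.440°.
cos H₀ = −tan(-63.6°) tan(+23.440°) = 0.8734, H₀ = 0.5086 rad.
Bracket: H₀ sin φ sin δ + cos φ cos δ sin H₀ = 0.5086×-0.89571×0.39779 + 0.44464×0.91748×0.48697 = -0.181216 + 0.198659 = 0.017443.
Q̄ = (S₀/π) × [bracket] = (1361/π) × 0.017443 = 7.5567 W/m².
— Configuration B (φ=-5.7°):
Solar longitude: λ_s = 360° × (168 − 80)/365.25 = 86.735°.
sin δ = sin 23.44° × sin 86.735° = 0.39714, so δ = +23.400°.
cos H₀ = −tan(-5.7°) tan(+23.400°) = 0.0432, H₀ = 1.5276 rad.
Bracket: H₀ sin φ sin δ + cos φ cos δ sin H₀ = 1.5276×-0.09932×0.39714 + 0.99506×0.91776×0.99907 = -0.060255 + 0.912377 = 0.852122.
Q̄ = (S₀/π) × [bracket] = (1361/π) × 0.852122 = 369.16 W/m².
Ratio Q̄_A / Q̄_B = 7.5567 / 369.16 = 0.02047.

Q̄_A / Q̄_B ≈ 0.0205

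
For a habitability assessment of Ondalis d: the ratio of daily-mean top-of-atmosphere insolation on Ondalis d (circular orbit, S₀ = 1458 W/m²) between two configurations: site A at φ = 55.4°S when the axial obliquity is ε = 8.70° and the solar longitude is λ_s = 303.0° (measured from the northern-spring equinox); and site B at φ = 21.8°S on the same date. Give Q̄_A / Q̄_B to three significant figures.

Q̄_A / Q̄_B ≈ 0.740

— Configuration A (φ=-55.4°):
Solar declination: sin δ = sin ε · sin λ_s = sin 8.70° × sin 303.0° = -0.12686, so δ = -7.288°.
cos H₀ = −tan(-55.4°) tan(-7.288°) = -0.1854, H₀ = 1.7573 rad.
Bracket: H₀ sin φ sin δ + cos φ cos δ sin H₀ = 1.7573×-0.82314×-0.12686 + 0.56784×0.99192×0.98267 = 0.183503 + 0.553491 = 0.736994.
Q̄ = (S₀/π) × [bracket] = (1458/π) × 0.736994 = 342.04 W/m².
— Configuration B (φ=-21.8°):
cos H₀ = −tan(-21.8°) tan(-7.288°) = -0.0512, H₀ = 1.6220 rad.
Bracket: H₀ sin φ sin δ + cos φ cos δ sin H₀ = 1.6220×-0.37137×-0.12686 + 0.92849×0.99192×0.99869 = 0.076416 + 0.919781 = 0.996197.
Q̄ = (S₀/π) × [bracket] = (1458/π) × 0.996197 = 462.33 W/m².
Ratio Q̄_A / Q̄_B = 342.04 / 462.33 = 0.7398.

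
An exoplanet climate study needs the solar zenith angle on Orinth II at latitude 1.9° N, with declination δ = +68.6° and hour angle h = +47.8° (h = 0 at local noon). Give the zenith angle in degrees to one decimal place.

θ_z = 74.0°

cos θ_z = sin ϕ sin δ + cos ϕ cos δ cos h = 0.030869 + 0.244960 = 0.275829.
θ_z = arccos(0.275829) = 74.0°.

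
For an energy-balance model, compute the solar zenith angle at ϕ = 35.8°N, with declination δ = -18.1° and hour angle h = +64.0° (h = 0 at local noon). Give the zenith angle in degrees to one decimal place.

θ_z = 81.0°

cos θ_z = sin ϕ sin δ + cos ϕ cos δ cos h = -0.181733 + 0.337953 = 0.156220.
θ_z = arccos(0.156220) = 81.0°.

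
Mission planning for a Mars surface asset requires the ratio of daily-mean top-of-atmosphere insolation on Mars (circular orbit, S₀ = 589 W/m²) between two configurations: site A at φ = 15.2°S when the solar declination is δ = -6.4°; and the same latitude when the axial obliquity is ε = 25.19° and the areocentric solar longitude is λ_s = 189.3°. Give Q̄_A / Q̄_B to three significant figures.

Q̄_A / Q̄_B ≈ 1.01

— Configuration A (φ=-15.2°):
cos H₀ = −tan(-15.2°) tan(-6.400°) = -0.0305, H₀ = 1.6013 rad.
Bracket: H₀ sin φ sin δ + cos φ cos δ sin H₀ = 1.6013×-0.26219×-0.11147 + 0.96502×0.99377×0.99954 = 0.046800 + 0.958567 = 1.005367.
Q̄ = (S₀/π) × [bracket] = (589/π) × 1.005367 = 188.49 W/m².
— Configuration B (φ=-15.2°):
sin δ = sin 25.19° × sin 189.3° = -0.06878, so δ = -3.944°.
cos H₀ = −tan(-15.2°) tan(-3.944°) = -0.0187, H₀ = 1.5895 rad.
Bracket: H₀ sin φ sin δ + cos φ cos δ sin H₀ = 1.5895×-0.26219×-0.06878 + 0.96502×0.99763×0.99982 = 0.028664 + 0.962560 = 0.991224.
Q̄ = (S₀/π) × [bracket] = (589/π) × 0.991224 = 185.84 W/m².
Ratio Q̄_A / Q̄_B = 188.49 / 185.84 = 1.014.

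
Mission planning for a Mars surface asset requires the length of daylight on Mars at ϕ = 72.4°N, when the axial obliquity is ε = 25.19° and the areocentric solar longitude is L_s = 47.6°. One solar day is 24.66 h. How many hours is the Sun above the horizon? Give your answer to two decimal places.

24.66 h

sin δ = sin 25.19° × sin 47.6° = 0.31430, so δ = +18.319°.
Sunrise equation: cos h₀ = −tan ϕ · tan δ = -1.0437 ≤ −1, so the Sun never sets (polar day) and h₀ = π.
Daylight = 2h₀/(2π) × 24.66 h = (3.1416/π) × 24.66 = 24.66 h.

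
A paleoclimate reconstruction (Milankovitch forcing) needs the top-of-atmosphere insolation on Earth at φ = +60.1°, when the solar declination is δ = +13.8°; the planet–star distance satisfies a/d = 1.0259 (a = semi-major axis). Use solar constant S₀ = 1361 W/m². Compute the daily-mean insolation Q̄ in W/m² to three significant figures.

Q̄ ≈ 389 W/m²

cos H₀ = −tan(+60.1°) tan(+13.800°) = -0.4272, H₀ = 2.0121 rad.
Bracket: H₀ sin φ sin δ + cos φ cos δ sin H₀ = 2.0121×0.86690×0.23853 + 0.49849×0.97113×0.90418 = 0.416065 + 0.437712 = 0.853777.
Inverse-square distance factor (a/d)² = 1.0259² = 1.052471.
Q̄ = (S₀/π) × 1.052471 × [bracket] = (1361/π) × 1.052471 × 0.853777 = 389.3 W/m².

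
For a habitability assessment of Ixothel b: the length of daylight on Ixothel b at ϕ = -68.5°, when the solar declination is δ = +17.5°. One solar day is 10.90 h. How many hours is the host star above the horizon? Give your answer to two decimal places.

cos h₀ = −tan ϕ · tan δ = −tan(-68.5°) × tan(+17.500°) = 0.8004, so h₀ = 0.6428 rad = 36.83°.
Daylight = 2h₀/(2π) × 10.90 h = (0.6428/π) × 10.90 = 2.23 h.

2.23 h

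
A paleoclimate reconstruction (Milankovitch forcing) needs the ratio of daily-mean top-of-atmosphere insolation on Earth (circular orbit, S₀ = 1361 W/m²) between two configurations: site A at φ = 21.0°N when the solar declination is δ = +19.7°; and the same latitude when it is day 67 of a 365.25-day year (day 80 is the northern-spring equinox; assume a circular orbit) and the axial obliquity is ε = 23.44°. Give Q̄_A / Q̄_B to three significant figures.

Q̄_A / Q̄_B ≈ 1.22

— Configuration A (φ=+21.0°):
cos H₀ = −tan(+21.0°) tan(+19.700°) = -0.1374, H₀ = 1.7087 rad.
Bracket: H₀ sin φ sin δ + cos φ cos δ sin H₀ = 1.7087×0.35837×0.33710 + 0.93358×0.94147×0.99051 = 0.206422 + 0.870596 = 1.077018.
Q̄ = (S₀/π) × [bracket] = (1361/π) × 1.077018 = 466.59 W/m².
— Configuration B (φ=+21.0°):
Solar longitude: λ_s = 360° × (67 − 80)/365.25 = -12.813°, i.e. -12.813° + 360° = 347.187°.
sin δ = sin 23.44° × sin 347.187° = -0.08822, so δ = -5.061°.
cos H₀ = −tan(+21.0°) tan(-5.061°) = 0.0340, H₀ = 1.5368 rad.
Bracket: H₀ sin φ sin δ + cos φ cos δ sin H₀ = 1.5368×0.35837×-0.08822 + 0.93358×0.99610×0.99942 = -0.048587 + 0.929400 = 0.880813.
Q̄ = (S₀/π) × [bracket] = (1361/π) × 0.880813 = 381.59 W/m².
Ratio Q̄_A / Q̄_B = 466.59 / 381.59 = 1.223.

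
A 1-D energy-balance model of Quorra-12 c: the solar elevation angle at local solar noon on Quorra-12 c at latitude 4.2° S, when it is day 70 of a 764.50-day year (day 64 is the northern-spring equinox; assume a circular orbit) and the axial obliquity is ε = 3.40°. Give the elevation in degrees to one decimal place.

Solar longitude: λ_s = 360° × (70 − 64)/764.50 = 2.825°.
sin δ = sin 3.40° × sin 2.825° = 0.00292, so δ = +0.167°.
At local noon the hour angle is zero, so the zenith angle equals |φ − δ| = |-4.2° − (+0.167°)| = 4.367°.
Elevation = 90° − 4.367° = 85.6°.

85.6°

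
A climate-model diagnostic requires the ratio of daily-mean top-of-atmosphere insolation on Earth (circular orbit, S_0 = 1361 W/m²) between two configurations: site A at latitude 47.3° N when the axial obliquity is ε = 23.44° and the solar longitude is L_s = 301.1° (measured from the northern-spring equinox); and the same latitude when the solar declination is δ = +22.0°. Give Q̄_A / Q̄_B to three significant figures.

Q̄_A / Q̄_B ≈ 0.262

— Configuration A (ϕ=+47.3°):
Solar declination: sin δ = sin ε · sin L_s = sin 23.44° × sin 301.1° = -0.34061, so δ = -19.914°.
cos h₀ = −tan(+47.3°) tan(-19.914°) = 0.3926, h₀ = 1.1673 rad.
Bracket: h₀ sin ϕ sin δ + cos ϕ cos δ sin h₀ = 1.1673×0.73491×-0.34061 + 0.67816×0.94020×0.91971 = -0.292196 + 0.586413 = 0.294217.
Q̄ = (S_0/π) × [bracket] = (1361/π) × 0.294217 = 127.46 W/m².
— Configuration B (ϕ=+47.3°):
cos h₀ = −tan(+47.3°) tan(+22.000°) = -0.4378, h₀ = 2.0240 rad.
Bracket: h₀ sin ϕ sin δ + cos ϕ cos δ sin h₀ = 2.0240×0.73491×0.37461 + 0.67816×0.92718×0.89905 = 0.557217 + 0.565301 = 1.122518.
Q̄ = (S_0/π) × [bracket] = (1361/π) × 1.122518 = 486.30 W/m².
Ratio Q̄_A / Q̄_B = 127.46 / 486.30 = 0.2621.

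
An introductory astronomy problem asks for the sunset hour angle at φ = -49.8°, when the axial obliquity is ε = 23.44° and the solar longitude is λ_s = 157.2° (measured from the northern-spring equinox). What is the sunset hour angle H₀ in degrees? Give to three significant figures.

Solar declination: sin δ = sin ε · sin λ_s = sin 23.44° × sin 157.2° = 0.15415, so δ = +8.867°.
cos H₀ = −tan φ · tan δ = −tan(-49.8°) × tan(+8.867°) = 0.1846, so H₀ = 1.3851 rad = 79.36°.

H₀ = 79.4°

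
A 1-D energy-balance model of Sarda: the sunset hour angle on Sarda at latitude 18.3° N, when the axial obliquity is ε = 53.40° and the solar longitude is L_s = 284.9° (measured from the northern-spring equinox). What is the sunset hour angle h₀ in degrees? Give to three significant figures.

Solar declination: sin δ = sin ε · sin L_s = sin 53.40° × sin 284.9° = -0.77582, so δ = -50.880°.
cos h₀ = −tan ϕ · tan δ = −tan(+18.3°) × tan(-50.880°) = 0.4067, so h₀ = 1.1520 rad = 66.01°.

h₀ = 66.0°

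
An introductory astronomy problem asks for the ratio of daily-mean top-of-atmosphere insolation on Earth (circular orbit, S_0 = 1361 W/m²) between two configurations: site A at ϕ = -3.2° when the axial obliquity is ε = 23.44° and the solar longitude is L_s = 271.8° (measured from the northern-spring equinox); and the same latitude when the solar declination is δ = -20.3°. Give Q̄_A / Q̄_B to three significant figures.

— Configuration A (ϕ=-3.2°):
Solar declination: sin δ = sin ε · sin L_s = sin 23.44° × sin 271.8° = -0.39759, so δ = -23.428°.
cos h₀ = −tan(-3.2°) tan(-23.428°) = -0.0242, h₀ = 1.5950 rad.
Bracket: h₀ sin ϕ sin δ + cos ϕ cos δ sin h₀ = 1.5950×-0.05582×-0.39759 + 0.99844×0.91756×0.99971 = 0.035399 + 0.915863 = 0.951262.
Q̄ = (S_0/π) × [bracket] = (1361/π) × 0.951262 = 412.11 W/m².
— Configuration B (ϕ=-3.2°):
cos h₀ = −tan(-3.2°) tan(-20.300°) = -0.0207, h₀ = 1.5915 rad.
Bracket: h₀ sin ϕ sin δ + cos ϕ cos δ sin h₀ = 1.5915×-0.05582×-0.34694 + 0.99844×0.93789×0.99979 = 0.030821 + 0.936230 = 0.967051.
Q̄ = (S_0/π) × [bracket] = (1361/π) × 0.967051 = 418.95 W/m².
Ratio Q̄_A / Q̄_B = 412.11 / 418.95 = 0.9837.

Q̄_A / Q̄_B ≈ 0.984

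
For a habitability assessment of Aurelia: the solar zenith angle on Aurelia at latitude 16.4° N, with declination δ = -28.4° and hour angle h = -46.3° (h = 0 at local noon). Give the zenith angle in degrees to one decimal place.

cos θ_z = sin φ sin δ + cos φ cos δ cos h = -0.134288 + 0.583007 = 0.448719.
θ_z = arccos(0.448719) = 63.3°.

θ_z = 63.3°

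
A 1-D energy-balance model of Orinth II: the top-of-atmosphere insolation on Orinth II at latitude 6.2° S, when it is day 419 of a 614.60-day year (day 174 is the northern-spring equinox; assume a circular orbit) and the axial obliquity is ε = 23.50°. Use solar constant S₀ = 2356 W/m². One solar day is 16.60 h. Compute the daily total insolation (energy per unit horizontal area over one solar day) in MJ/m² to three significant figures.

Solar longitude: λ_s = 360° × (419 − 174)/614.60 = 143.508°.
sin δ = sin 23.50° × sin 143.508° = 0.23714, so δ = +13.718°.
cos H₀ = −tan(-6.2°) tan(+13.718°) = 0.0265, H₀ = 1.5443 rad.
Bracket: H₀ sin φ sin δ + cos φ cos δ sin H₀ = 1.5443×-0.10800×0.23714 + 0.99415×0.97148×0.99965 = -0.039551 + 0.965459 = 0.925908.
Q̄ = (S₀/π) × [bracket] = (2356/π) × 0.925908 = 694.37 W/m².
Daily total = Q̄ × 16.60 h × 3600 s/h = 694.37 × 16.60 × 3600 / 10⁶ = 41.50 MJ/m².

41.5 MJ/m²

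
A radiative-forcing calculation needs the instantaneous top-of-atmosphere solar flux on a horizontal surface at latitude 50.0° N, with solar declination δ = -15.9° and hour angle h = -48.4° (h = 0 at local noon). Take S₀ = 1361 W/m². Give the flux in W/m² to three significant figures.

cos θ_z = sin φ sin δ + cos φ cos δ cos h = -0.209865 + 0.410436 = 0.200571.
Flux = S₀ · cos θ_z = 1361 × 0.200571 = 273.0 W/m².

273 W/m²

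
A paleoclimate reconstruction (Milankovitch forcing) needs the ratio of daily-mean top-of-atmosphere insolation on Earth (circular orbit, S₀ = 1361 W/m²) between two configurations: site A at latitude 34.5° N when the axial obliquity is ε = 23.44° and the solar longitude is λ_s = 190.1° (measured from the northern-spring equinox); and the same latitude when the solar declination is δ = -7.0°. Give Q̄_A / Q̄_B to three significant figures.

Q̄_A / Q̄_B ≈ 1.07

— Configuration A (φ=+34.5°):
Solar declination: sin δ = sin ε · sin λ_s = sin 23.44° × sin 190.1° = -0.06976, so δ = -4.000°.
cos H₀ = −tan(+34.5°) tan(-4.000°) = 0.0481, H₀ = 1.5227 rad.
Bracket: H₀ sin φ sin δ + cos φ cos δ sin H₀ = 1.5227×0.56641×-0.06976 + 0.82413×0.99756×0.99884 = -0.060166 + 0.821165 = 0.760999.
Q̄ = (S₀/π) × [bracket] = (1361/π) × 0.760999 = 329.68 W/m².
— Configuration B (φ=+34.5°):
cos H₀ = −tan(+34.5°) tan(-7.000°) = 0.0844, H₀ = 1.4863 rad.
Bracket: H₀ sin φ sin δ + cos φ cos δ sin H₀ = 1.4863×0.56641×-0.12187 + 0.82413×0.99255×0.99643 = -0.102597 + 0.815070 = 0.712473.
Q̄ = (S₀/π) × [bracket] = (1361/π) × 0.712473 = 308.66 W/m².
Ratio Q̄_A / Q̄_B = 329.68 / 308.66 = 1.068.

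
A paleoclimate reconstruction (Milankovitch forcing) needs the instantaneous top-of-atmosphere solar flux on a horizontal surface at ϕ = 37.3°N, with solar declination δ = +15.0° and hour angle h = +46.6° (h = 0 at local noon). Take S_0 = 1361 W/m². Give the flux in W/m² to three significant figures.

932 W/m²

cos θ_z = sin ϕ sin δ + cos ϕ cos δ cos h = 0.156841 + 0.527936 = 0.684777.
Flux = S_0 · cos θ_z = 1361 × 0.684777 = 932.0 W/m².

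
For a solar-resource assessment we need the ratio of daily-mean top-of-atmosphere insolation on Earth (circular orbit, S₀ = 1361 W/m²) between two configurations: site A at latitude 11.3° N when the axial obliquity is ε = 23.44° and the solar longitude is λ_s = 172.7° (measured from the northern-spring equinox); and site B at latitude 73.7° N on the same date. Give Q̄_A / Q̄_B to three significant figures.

— Configuration A (φ=+11.3°):
Solar declination: sin δ = sin ε · sin λ_s = sin 23.44° × sin 172.7° = 0.05054, so δ = +2.897°.
cos H₀ = −tan(+11.3°) tan(+2.897°) = -0.0101, H₀ = 1.5809 rad.
Bracket: H₀ sin φ sin δ + cos φ cos δ sin H₀ = 1.5809×0.19595×0.05054 + 0.98061×0.99872×0.99995 = 0.015656 + 0.979306 = 0.994962.
Q̄ = (S₀/π) × [bracket] = (1361/π) × 0.994962 = 431.04 W/m².
— Configuration B (φ=+73.7°):
cos H₀ = −tan(+73.7°) tan(+2.897°) = -0.1731, H₀ = 1.7447 rad.
Bracket: H₀ sin φ sin δ + cos φ cos δ sin H₀ = 1.7447×0.95981×0.05054 + 0.28067×0.99872×0.98491 = 0.084633 + 0.276081 = 0.360714.
Q̄ = (S₀/π) × [bracket] = (1361/π) × 0.360714 = 156.27 W/m².
Ratio Q̄_A / Q̄_B = 431.04 / 156.27 = 2.758.

Q̄_A / Q̄_B ≈ 2.76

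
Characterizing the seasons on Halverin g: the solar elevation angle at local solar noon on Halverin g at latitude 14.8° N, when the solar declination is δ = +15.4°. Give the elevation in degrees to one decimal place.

At local noon the hour angle is zero, so the zenith angle equals |φ − δ| = |+14.8° − (+15.400°)| = 0.600°.
Elevation = 90° − 0.600° = 89.4°.

89.4°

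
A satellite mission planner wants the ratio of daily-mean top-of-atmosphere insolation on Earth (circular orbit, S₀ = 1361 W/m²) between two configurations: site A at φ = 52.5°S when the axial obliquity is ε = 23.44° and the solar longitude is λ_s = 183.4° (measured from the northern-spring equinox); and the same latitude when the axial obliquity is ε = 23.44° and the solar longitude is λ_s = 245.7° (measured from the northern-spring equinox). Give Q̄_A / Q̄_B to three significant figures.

— Configuration A (φ=-52.5°):
Solar declination: sin δ = sin ε · sin λ_s = sin 23.44° × sin 183.4° = -0.02359, so δ = -1.352°.
cos H₀ = −tan(-52.5°) tan(-1.352°) = -0.0308, H₀ = 1.6016 rad.
Bracket: H₀ sin φ sin δ + cos φ cos δ sin H₀ = 1.6016×-0.79335×-0.02359 + 0.60876×0.99972×0.99953 = 0.029974 + 0.608304 = 0.638278.
Q̄ = (S₀/π) × [bracket] = (1361/π) × 0.638278 = 276.51 W/m².
— Configuration B (φ=-52.5°):
Solar declination: sin δ = sin ε · sin λ_s = sin 23.44° × sin 245.7° = -0.36255, so δ = -21.257°.
cos H₀ = −tan(-52.5°) tan(-21.257°) = -0.5070, H₀ = 2.1025 rad.
Bracket: H₀ sin φ sin δ + cos φ cos δ sin H₀ = 2.1025×-0.79335×-0.36255 + 0.60876×0.93197×0.86196 = 0.604740 + 0.489030 = 1.093770.
Q̄ = (S₀/π) × [bracket] = (1361/π) × 1.093770 = 473.84 W/m².
Ratio Q̄_A / Q̄_B = 276.51 / 473.84 = 0.5836.

Q̄_A / Q̄_B ≈ 0.584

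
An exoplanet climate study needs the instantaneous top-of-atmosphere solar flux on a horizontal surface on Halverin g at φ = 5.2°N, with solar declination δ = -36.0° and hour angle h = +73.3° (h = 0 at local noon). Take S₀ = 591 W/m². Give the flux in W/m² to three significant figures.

cos θ_z = sin φ sin δ + cos φ cos δ cos h = -0.053272 + 0.231523 = 0.178251.
Flux = S₀ · cos θ_z = 591 × 0.178251 = 105.3 W/m².

105 W/m²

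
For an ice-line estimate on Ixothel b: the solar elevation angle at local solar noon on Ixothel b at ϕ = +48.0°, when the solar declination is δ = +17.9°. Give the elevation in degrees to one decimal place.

At local noon the hour angle is zero, so the zenith angle equals |ϕ − δ| = |+48.0° − (+17.900°)| = 30.100°.
Elevation = 90° − 30.100° = 59.9°.

59.9°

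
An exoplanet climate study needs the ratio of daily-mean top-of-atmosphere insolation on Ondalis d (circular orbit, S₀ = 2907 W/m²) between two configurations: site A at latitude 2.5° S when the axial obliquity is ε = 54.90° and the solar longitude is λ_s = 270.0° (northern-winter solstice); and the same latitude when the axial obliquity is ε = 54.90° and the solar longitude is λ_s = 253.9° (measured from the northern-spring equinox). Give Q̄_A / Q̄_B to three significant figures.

Q̄_A / Q̄_B ≈ 0.939

— Configuration A (φ=-2.5°):
Solar declination: sin δ = sin ε · sin λ_s = sin 54.90° × sin 270.0° = -0.81815, so δ = -54.900°.
cos H₀ = −tan(-2.5°) tan(-54.900°) = -0.0621, H₀ = 1.6330 rad.
Bracket: H₀ sin φ sin δ + cos φ cos δ sin H₀ = 1.6330×-0.04362×-0.81815 + 0.99905×0.57501×0.99807 = 0.058278 + 0.573355 = 0.631633.
Q̄ = (S₀/π) × [bracket] = (2907/π) × 0.631633 = 584.47 W/m².
— Configuration B (φ=-2.5°):
Solar declination: sin δ = sin ε · sin λ_s = sin 54.90° × sin 253.9° = -0.78606, so δ = -51.819°.
cos H₀ = −tan(-2.5°) tan(-51.819°) = -0.0555, H₀ = 1.6263 rad.
Bracket: H₀ sin φ sin δ + cos φ cos δ sin H₀ = 1.6263×-0.04362×-0.78606 + 0.99905×0.61815×0.99846 = 0.055762 + 0.616612 = 0.672374.
Q̄ = (S₀/π) × [bracket] = (2907/π) × 0.672374 = 622.17 W/m².
Ratio Q̄_A / Q̄_B = 584.47 / 622.17 = 0.9394.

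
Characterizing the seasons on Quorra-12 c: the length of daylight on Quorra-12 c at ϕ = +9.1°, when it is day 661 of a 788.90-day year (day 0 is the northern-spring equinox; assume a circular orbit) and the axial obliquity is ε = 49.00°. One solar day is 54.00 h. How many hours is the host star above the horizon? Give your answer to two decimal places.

Solar longitude: L_s = 360° × (661 − 0)/788.90 = 301.635°.
sin δ = sin 49.00° × sin 301.635° = -0.64256, so δ = -39.983°.
cos h₀ = −tan ϕ · tan δ = −tan(+9.1°) × tan(-39.983°) = 0.1343, so h₀ = 1.4361 rad = 82.28°.
Daylight = 2h₀/(2π) × 54.00 h = (1.4361/π) × 54.00 = 24.68 h.

24.68 h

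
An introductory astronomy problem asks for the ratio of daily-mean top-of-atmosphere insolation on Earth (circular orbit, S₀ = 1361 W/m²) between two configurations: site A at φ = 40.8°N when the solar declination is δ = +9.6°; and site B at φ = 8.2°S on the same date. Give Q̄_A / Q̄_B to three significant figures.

— Configuration A (φ=+40.8°):
cos H₀ = −tan(+40.8°) tan(+9.600°) = -0.1460, H₀ = 1.7173 rad.
Bracket: H₀ sin φ sin δ + cos φ cos δ sin H₀ = 1.7173×0.65342×0.16677 + 0.75700×0.98600×0.98929 = 0.187136 + 0.738408 = 0.925544.
Q̄ = (S₀/π) × [bracket] = (1361/π) × 0.925544 = 400.96 W/m².
— Configuration B (φ=-8.2°):
cos H₀ = −tan(-8.2°) tan(+9.600°) = 0.0244, H₀ = 1.5464 rad.
Bracket: H₀ sin φ sin δ + cos φ cos δ sin H₀ = 1.5464×-0.14263×0.16677 + 0.98978×0.98600×0.99970 = -0.036783 + 0.975630 = 0.938847.
Q̄ = (S₀/π) × [bracket] = (1361/π) × 0.938847 = 406.73 W/m².
Ratio Q̄_A / Q̄_B = 400.96 / 406.73 = 0.9858.

Q̄_A / Q̄_B ≈ 0.986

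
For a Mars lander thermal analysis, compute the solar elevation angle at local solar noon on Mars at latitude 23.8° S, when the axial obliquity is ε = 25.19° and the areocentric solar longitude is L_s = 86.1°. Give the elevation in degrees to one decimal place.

41.1°

sin δ = sin 25.19° × sin 86.1° = 0.42464, so δ = +25.128°.
At local noon the hour angle is zero, so the zenith angle equals |ϕ − δ| = |-23.8° − (+25.128°)| = 48.928°.
Elevation = 90° − 48.928° = 41.1°.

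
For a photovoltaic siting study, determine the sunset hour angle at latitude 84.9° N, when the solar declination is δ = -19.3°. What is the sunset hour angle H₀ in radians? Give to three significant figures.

cos H₀ = −tan φ · tan δ = 3.9239 ≥ 1, so the Sun never rises (polar night) and H₀ = 0.

H₀ = 0.00 rad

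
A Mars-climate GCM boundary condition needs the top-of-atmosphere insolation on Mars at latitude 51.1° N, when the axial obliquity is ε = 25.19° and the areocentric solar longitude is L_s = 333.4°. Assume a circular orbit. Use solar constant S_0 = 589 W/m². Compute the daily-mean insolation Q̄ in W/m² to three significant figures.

sin δ = sin 25.19° × sin 333.4° = -0.19058, so δ = -10.986°.
cos h₀ = −tan(+51.1°) tan(-10.986°) = 0.2406, h₀ = 1.3278 rad.
Bracket: h₀ sin ϕ sin δ + cos ϕ cos δ sin h₀ = 1.3278×0.77824×-0.19058 + 0.62796×0.98167×0.97063 = -0.196935 + 0.598344 = 0.401409.
Q̄ = (S_0/π) × [bracket] = (589/π) × 0.401409 = 75.26 W/m².

Q̄ ≈ 75.3 W/m²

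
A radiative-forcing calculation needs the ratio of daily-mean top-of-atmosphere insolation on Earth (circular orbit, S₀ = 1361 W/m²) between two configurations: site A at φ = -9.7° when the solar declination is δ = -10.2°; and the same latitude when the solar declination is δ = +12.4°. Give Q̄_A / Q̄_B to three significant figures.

— Configuration A (φ=-9.7°):
cos H₀ = −tan(-9.7°) tan(-10.200°) = -0.0308, H₀ = 1.6016 rad.
Bracket: H₀ sin φ sin δ + cos φ cos δ sin H₀ = 1.6016×-0.16849×-0.17708 + 0.98570×0.98420×0.99953 = 0.047786 + 0.969670 = 1.017456.
Q̄ = (S₀/π) × [bracket] = (1361/π) × 1.017456 = 440.78 W/m².
— Configuration B (φ=-9.7°):
cos H₀ = −tan(-9.7°) tan(+12.400°) = 0.0376, H₀ = 1.5332 rad.
Bracket: H₀ sin φ sin δ + cos φ cos δ sin H₀ = 1.5332×-0.16849×0.21474 + 0.98570×0.97667×0.99929 = -0.055474 + 0.962020 = 0.906546.
Q̄ = (S₀/π) × [bracket] = (1361/π) × 0.906546 = 392.73 W/m².
Ratio Q̄_A / Q̄_B = 440.78 / 392.73 = 1.122.

Q̄_A / Q̄_B ≈ 1.12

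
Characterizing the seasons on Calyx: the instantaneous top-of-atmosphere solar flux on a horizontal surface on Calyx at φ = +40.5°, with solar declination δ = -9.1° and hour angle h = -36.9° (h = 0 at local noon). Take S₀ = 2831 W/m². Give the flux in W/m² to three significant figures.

cos θ_z = sin φ sin δ + cos φ cos δ cos h = -0.102715 + 0.600432 = 0.497717.
Flux = S₀ · cos θ_z = 2831 × 0.497717 = 1409 W/m².

1.41e+03 W/m²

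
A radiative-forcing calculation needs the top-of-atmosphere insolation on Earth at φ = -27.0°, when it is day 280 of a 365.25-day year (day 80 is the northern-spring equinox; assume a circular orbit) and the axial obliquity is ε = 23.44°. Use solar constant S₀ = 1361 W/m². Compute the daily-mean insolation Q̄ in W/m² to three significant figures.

Solar longitude: λ_s = 360° × (280 − 80)/365.25 = 197.125°.
sin δ = sin 23.44° × sin 197.125° = -0.11713, so δ = -6.727°.
cos H₀ = −tan(-27.0°) tan(-6.727°) = -0.0601, H₀ = 1.6309 rad.
Bracket: H₀ sin φ sin δ + cos φ cos δ sin H₀ = 1.6309×-0.45399×-0.11713 + 0.89101×0.99312×0.99819 = 0.086724 + 0.883278 = 0.970002.
Q̄ = (S₀/π) × [bracket] = (1361/π) × 0.970002 = 420.2 W/m².

Q̄ ≈ 420 W/m²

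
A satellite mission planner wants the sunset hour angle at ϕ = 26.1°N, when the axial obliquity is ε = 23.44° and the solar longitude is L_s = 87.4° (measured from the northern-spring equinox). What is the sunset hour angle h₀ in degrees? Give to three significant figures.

Solar declination: sin δ = sin ε · sin L_s = sin 23.44° × sin 87.4° = 0.39738, so δ = +23.414°.
cos h₀ = −tan ϕ · tan δ = −tan(+26.1°) × tan(+23.414°) = -0.2121, so h₀ = 1.7846 rad = 102.25°.

h₀ = 102°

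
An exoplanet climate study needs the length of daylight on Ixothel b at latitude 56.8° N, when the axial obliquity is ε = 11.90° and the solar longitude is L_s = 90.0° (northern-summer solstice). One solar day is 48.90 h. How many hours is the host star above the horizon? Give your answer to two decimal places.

29.55 h

Solar declination: sin δ = sin ε · sin L_s = sin 11.90° × sin 90.0° = 0.20620, so δ = +11.900°.
cos h₀ = −tan ϕ · tan δ = −tan(+56.8°) × tan(+11.900°) = -0.3220, so h₀ = 1.8987 rad = 108.79°.
Daylight = 2h₀/(2π) × 48.90 h = (1.8987/π) × 48.90 = 29.55 h.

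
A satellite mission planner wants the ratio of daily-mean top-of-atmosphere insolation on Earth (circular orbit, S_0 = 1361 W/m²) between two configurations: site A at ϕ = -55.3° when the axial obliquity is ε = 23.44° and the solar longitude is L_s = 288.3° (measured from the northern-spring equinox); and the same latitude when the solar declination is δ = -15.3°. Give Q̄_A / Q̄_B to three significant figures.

Q̄_A / Q̄_B ≈ 1.19

— Configuration A (ϕ=-55.3°):
Solar declination: sin δ = sin ε · sin L_s = sin 23.44° × sin 288.3° = -0.37767, so δ = -22.189°.
cos h₀ = −tan(-55.3°) tan(-22.189°) = -0.5891, h₀ = 2.2007 rad.
Bracket: h₀ sin ϕ sin δ + cos ϕ cos δ sin h₀ = 2.2007×-0.82214×-0.37767 + 0.56928×0.92594×0.80810 = 0.683312 + 0.425965 = 1.109277.
Q̄ = (S_0/π) × [bracket] = (1361/π) × 1.109277 = 480.56 W/m².
— Configuration B (ϕ=-55.3°):
cos h₀ = −tan(-55.3°) tan(-15.300°) = -0.3951, h₀ = 1.9770 rad.
Bracket: h₀ sin ϕ sin δ + cos ϕ cos δ sin h₀ = 1.9770×-0.82214×-0.26387 + 0.56928×0.96456×0.91865 = 0.428887 + 0.504435 = 0.933322.
Q̄ = (S_0/π) × [bracket] = (1361/π) × 0.933322 = 404.33 W/m².
Ratio Q̄_A / Q̄_B = 480.56 / 404.33 = 1.189.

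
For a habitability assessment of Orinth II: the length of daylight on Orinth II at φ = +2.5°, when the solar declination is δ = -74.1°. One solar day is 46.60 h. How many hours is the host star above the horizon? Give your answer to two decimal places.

21.02 h

cos H₀ = −tan φ · tan δ = −tan(+2.5°) × tan(-74.100°) = 0.1533, so H₀ = 1.4169 rad = 81.18°.
Daylight = 2H₀/(2π) × 46.60 h = (1.4169/π) × 46.60 = 21.02 h.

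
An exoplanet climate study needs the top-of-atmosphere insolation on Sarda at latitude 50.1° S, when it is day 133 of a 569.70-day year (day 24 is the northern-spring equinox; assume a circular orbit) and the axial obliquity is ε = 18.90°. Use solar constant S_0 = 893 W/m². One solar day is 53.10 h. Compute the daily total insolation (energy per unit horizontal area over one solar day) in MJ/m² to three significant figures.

Solar longitude: L_s = 360° × (133 − 24)/569.70 = 68.878°.
sin δ = sin 18.90° × sin 68.878° = 0.30216, so δ = +17.587°.
cos h₀ = −tan(-50.1°) tan(+17.587°) = 0.3791, h₀ = 1.1820 rad.
Bracket: h₀ sin ϕ sin δ + cos ϕ cos δ sin h₀ = 1.1820×-0.76717×0.30216 + 0.64145×0.95326×0.92536 = -0.273997 + 0.565829 = 0.291832.
Q̄ = (S_0/π) × [bracket] = (893/π) × 0.291832 = 82.953 W/m².
Daily total = Q̄ × 53.10 h × 3600 s/h = 82.953 × 53.10 × 3600 / 10⁶ = 15.86 MJ/m².

15.9 MJ/m²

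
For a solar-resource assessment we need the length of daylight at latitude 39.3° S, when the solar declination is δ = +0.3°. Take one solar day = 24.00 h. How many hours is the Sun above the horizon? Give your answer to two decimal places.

cos H₀ = −tan φ · tan δ = −tan(-39.3°) × tan(+0.300°) = 0.0043, so H₀ = 1.5665 rad = 89.75°.
Daylight = 2H₀/(2π) × 24.00 h = (1.5665/π) × 24.00 = 11.97 h.

11.97 h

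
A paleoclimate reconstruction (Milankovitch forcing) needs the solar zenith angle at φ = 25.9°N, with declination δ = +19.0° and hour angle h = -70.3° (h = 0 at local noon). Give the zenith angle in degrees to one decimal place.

cos θ_z = sin φ sin δ + cos φ cos δ cos h = 0.142209 + 0.286716 = 0.428925.
θ_z = arccos(0.428925) = 64.6°.

θ_z = 64.6°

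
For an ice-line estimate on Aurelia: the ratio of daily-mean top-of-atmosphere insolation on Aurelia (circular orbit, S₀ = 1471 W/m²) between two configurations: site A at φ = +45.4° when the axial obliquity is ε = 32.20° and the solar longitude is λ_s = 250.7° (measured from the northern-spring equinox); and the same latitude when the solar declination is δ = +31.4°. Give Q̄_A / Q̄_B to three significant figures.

Q̄_A / Q̄_B ≈ 0.118

— Configuration A (φ=+45.4°):
Solar declination: sin δ = sin ε · sin λ_s = sin 32.20° × sin 250.7° = -0.50293, so δ = -30.194°.
cos H₀ = −tan(+45.4°) tan(-30.194°) = 0.5901, H₀ = 0.9397 rad.
Bracket: H₀ sin φ sin δ + cos φ cos δ sin H₀ = 0.9397×0.71203×-0.50293 + 0.70215×0.86433×0.80736 = -0.336508 + 0.489978 = 0.153470.
Q̄ = (S₀/π) × [bracket] = (1471/π) × 0.153470 = 71.860 W/m².
— Configuration B (φ=+45.4°):
cos H₀ = −tan(+45.4°) tan(+31.400°) = -0.6190, H₀ = 2.2382 rad.
Bracket: H₀ sin φ sin δ + cos φ cos δ sin H₀ = 2.2382×0.71203×0.52101 + 0.70215×0.85355×0.78540 = 0.830316 + 0.470706 = 1.301022.
Q̄ = (S₀/π) × [bracket] = (1471/π) × 1.301022 = 609.18 W/m².
Ratio Q̄_A / Q̄_B = 71.860 / 609.18 = 0.1180.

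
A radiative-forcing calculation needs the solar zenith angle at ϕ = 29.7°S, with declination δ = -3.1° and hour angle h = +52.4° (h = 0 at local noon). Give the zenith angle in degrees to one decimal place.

cos θ_z = sin ϕ sin δ + cos ϕ cos δ cos h = 0.026794 + 0.529216 = 0.556010.
θ_z = arccos(0.556010) = 56.2°.

θ_z = 56.2°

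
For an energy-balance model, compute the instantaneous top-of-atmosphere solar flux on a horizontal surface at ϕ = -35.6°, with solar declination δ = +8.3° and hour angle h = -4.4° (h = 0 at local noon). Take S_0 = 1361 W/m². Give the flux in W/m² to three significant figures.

cos θ_z = sin ϕ sin δ + cos ϕ cos δ cos h = -0.084033 + 0.802213 = 0.718180.
Flux = S_0 · cos θ_z = 1361 × 0.718180 = 977.4 W/m².

977 W/m²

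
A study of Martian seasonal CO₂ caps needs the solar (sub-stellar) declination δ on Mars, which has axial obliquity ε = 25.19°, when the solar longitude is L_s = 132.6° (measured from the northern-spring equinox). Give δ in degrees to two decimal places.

δ = +18.26°

sin δ = sin ε · sin L_s = sin 25.19° × sin 132.6° = 0.313299.
δ = arcsin(0.313299) = +18.26°.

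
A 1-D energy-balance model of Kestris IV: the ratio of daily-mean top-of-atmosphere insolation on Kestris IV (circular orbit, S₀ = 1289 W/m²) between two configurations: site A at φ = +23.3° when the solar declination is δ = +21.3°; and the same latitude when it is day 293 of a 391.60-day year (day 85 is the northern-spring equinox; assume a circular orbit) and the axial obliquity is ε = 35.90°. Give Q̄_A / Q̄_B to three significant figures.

— Configuration A (φ=+23.3°):
cos H₀ = −tan(+23.3°) tan(+21.300°) = -0.1679, H₀ = 1.7395 rad.
Bracket: H₀ sin φ sin δ + cos φ cos δ sin H₀ = 1.7395×0.39555×0.36325 + 0.91845×0.93169×0.98580 = 0.249938 + 0.843560 = 1.093498.
Q̄ = (S₀/π) × [bracket] = (1289/π) × 1.093498 = 448.66 W/m².
— Configuration B (φ=+23.3°):
Solar longitude: λ_s = 360° × (293 − 85)/391.60 = 191.216°.
sin δ = sin 35.90° × sin 191.216° = -0.11405, so δ = -6.549°.
cos H₀ = −tan(+23.3°) tan(-6.549°) = 0.0494, H₀ = 1.5213 rad.
Bracket: H₀ sin φ sin δ + cos φ cos δ sin H₀ = 1.5213×0.39555×-0.11405 + 0.91845×0.99348×0.99878 = -0.068630 + 0.911349 = 0.842719.
Q̄ = (S₀/π) × [bracket] = (1289/π) × 0.842719 = 345.77 W/m².
Ratio Q̄_A / Q̄_B = 448.66 / 345.77 = 1.298.

Q̄_A / Q̄_B ≈ 1.30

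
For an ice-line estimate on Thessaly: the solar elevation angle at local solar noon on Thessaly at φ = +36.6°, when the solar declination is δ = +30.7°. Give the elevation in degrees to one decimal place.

At local noon the hour angle is zero, so the zenith angle equals |φ − δ| = |+36.6° − (+30.700°)| = 5.900°.
Elevation = 90° − 5.900° = 84.1°.

84.1°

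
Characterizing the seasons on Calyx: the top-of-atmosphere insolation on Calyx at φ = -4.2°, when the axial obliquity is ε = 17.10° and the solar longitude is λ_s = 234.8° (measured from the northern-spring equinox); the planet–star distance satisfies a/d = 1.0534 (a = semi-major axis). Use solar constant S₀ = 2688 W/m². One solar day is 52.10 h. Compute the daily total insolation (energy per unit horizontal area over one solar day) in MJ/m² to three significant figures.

177 MJ/m²

Solar declination: sin δ = sin ε · sin λ_s = sin 17.10° × sin 234.8° = -0.24027, so δ = -13.903°.
cos H₀ = −tan(-4.2°) tan(-13.903°) = -0.0182, H₀ = 1.5890 rad.
Bracket: H₀ sin φ sin δ + cos φ cos δ sin H₀ = 1.5890×-0.07324×-0.24027 + 0.99731×0.97071×0.99983 = 0.027962 + 0.967934 = 0.995896.
Inverse-square distance factor (a/d)² = 1.0534² = 1.109652.
Q̄ = (S₀/π) × 1.109652 × [bracket] = (2688/π) × 1.109652 × 0.995896 = 945.54 W/m².
Daily total = Q̄ × 52.10 h × 3600 s/h = 945.54 × 52.10 × 3600 / 10⁶ = 177.3 MJ/m².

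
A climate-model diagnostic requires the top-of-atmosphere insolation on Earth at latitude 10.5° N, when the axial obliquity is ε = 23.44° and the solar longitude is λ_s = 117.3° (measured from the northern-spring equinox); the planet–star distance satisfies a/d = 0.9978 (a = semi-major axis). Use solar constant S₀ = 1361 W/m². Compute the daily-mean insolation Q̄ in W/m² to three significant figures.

Q̄ ≈ 441 W/m²

Solar declination: sin δ = sin ε · sin λ_s = sin 23.44° × sin 117.3° = 0.35348, so δ = +20.700°.
cos H₀ = −tan(+10.5°) tan(+20.700°) = -0.0700, H₀ = 1.6409 rad.
Bracket: H₀ sin φ sin δ + cos φ cos δ sin H₀ = 1.6409×0.18224×0.35348 + 0.98325×0.93544×0.99754 = 0.105704 + 0.917509 = 1.023213.
Inverse-square distance factor (a/d)² = 0.9978² = 0.995605.
Q̄ = (S₀/π) × 0.995605 × [bracket] = (1361/π) × 0.995605 × 1.023213 = 441.3 W/m².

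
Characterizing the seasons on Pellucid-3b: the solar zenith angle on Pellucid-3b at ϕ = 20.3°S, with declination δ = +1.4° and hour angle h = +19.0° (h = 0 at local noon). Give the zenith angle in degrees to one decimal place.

θ_z = 28.6°

cos θ_z = sin ϕ sin δ + cos ϕ cos δ cos h = -0.008476 + 0.886527 = 0.878051.
θ_z = arccos(0.878051) = 28.6°.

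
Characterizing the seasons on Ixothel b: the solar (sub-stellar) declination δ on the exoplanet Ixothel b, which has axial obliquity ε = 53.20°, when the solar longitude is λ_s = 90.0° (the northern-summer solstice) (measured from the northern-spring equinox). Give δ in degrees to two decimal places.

sin δ = sin ε · sin λ_s = sin 53.20° × sin 90.0° = 0.800731.
δ = arcsin(0.800731) = +53.20°.

δ = +53.20°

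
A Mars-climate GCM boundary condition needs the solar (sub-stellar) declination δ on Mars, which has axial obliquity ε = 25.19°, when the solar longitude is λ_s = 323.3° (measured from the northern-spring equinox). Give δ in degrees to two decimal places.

sin δ = sin ε · sin λ_s = sin 25.19° × sin 323.3° = -0.254362.
δ = arcsin(-0.254362) = -14.74°.

δ = -14.74°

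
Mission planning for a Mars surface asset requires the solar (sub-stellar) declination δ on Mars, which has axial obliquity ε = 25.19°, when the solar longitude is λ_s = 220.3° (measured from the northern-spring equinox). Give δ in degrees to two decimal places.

sin δ = sin ε · sin λ_s = sin 25.19° × sin 220.3° = -0.275288.
δ = arcsin(-0.275288) = -15.98°.

δ = -15.98°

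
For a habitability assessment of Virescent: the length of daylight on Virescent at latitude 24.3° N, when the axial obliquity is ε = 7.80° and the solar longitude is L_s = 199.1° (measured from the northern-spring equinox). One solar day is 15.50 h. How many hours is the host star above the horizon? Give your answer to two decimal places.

7.65 h

Solar declination: sin δ = sin ε · sin L_s = sin 7.80° × sin 199.1° = -0.04441, so δ = -2.545°.
cos h₀ = −tan ϕ · tan δ = −tan(+24.3°) × tan(-2.545°) = 0.0201, so h₀ = 1.5507 rad = 88.85°.
Daylight = 2h₀/(2π) × 15.50 h = (1.5507/π) × 15.50 = 7.65 h.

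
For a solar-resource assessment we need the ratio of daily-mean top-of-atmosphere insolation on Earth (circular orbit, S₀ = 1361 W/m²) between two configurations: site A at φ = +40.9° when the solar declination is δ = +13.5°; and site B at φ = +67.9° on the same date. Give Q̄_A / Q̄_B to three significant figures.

— Configuration A (φ=+40.9°):
cos H₀ = −tan(+40.9°) tan(+13.500°) = -0.2080, H₀ = 1.7803 rad.
Bracket: H₀ sin φ sin δ + cos φ cos δ sin H₀ = 1.7803×0.65474×0.23345 + 0.75585×0.97237×0.97814 = 0.272117 + 0.718900 = 0.991017.
Q̄ = (S₀/π) × [bracket] = (1361/π) × 0.991017 = 429.33 W/m².
— Configuration B (φ=+67.9°):
cos H₀ = −tan(+67.9°) tan(+13.500°) = -0.5912, H₀ = 2.2034 rad.
Bracket: H₀ sin φ sin δ + cos φ cos δ sin H₀ = 2.2034×0.92653×0.23345 + 0.37622×0.97237×0.80649 = 0.476592 + 0.295034 = 0.771626.
Q̄ = (S₀/π) × [bracket] = (1361/π) × 0.771626 = 334.28 W/m².
Ratio Q̄_A / Q̄_B = 429.33 / 334.28 = 1.284.

Q̄_A / Q̄_B ≈ 1.28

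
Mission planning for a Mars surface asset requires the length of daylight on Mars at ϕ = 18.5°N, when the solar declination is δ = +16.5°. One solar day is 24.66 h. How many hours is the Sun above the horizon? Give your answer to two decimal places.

cos h₀ = −tan ϕ · tan δ = −tan(+18.5°) × tan(+16.500°) = -0.0991, so h₀ = 1.6701 rad = 95.69°.
Daylight = 2h₀/(2π) × 24.66 h = (1.6701/π) × 24.66 = 13.11 h.

13.11 h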